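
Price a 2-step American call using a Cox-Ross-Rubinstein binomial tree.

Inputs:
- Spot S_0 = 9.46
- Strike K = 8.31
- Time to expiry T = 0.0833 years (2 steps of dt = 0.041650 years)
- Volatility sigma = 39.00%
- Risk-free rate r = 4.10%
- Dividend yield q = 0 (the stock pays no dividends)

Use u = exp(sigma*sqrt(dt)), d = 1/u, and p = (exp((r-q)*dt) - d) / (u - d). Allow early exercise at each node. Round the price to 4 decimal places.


dt = T/N = 0.041650
u = exp(sigma*sqrt(dt)) = 1.082846; d = 1/u = 0.923493
p = (exp((r-q)*dt) - d) / (u - d) = 0.490838
Discount per step: exp(-r*dt) = 0.998294
Stock lattice S(k, i) with i counting down-moves:
  k=0: S(0,0) = 9.4600
  k=1: S(1,0) = 10.2437; S(1,1) = 8.7362
  k=2: S(2,0) = 11.0924; S(2,1) = 9.4600; S(2,2) = 8.0679
Terminal payoffs V(N, i) = max(S_T - K, 0):
  V(2,0) = 2.782369; V(2,1) = 1.150000; V(2,2) = 0.000000
Backward induction: V(k, i) = exp(-r*dt) * [p * V(k+1, i) + (1-p) * V(k+1, i+1)]; then take max(V_cont, immediate exercise) for American.
  V(1,0) = exp(-r*dt) * [p*2.782369 + (1-p)*1.150000] = 1.947899; exercise = 1.933720; V(1,0) = max -> 1.947899
  V(1,1) = exp(-r*dt) * [p*1.150000 + (1-p)*0.000000] = 0.563500; exercise = 0.426240; V(1,1) = max -> 0.563500
  V(0,0) = exp(-r*dt) * [p*1.947899 + (1-p)*0.563500] = 1.240894; exercise = 1.150000; V(0,0) = max -> 1.240894

Answer: Price = V(0,0) = 1.2409


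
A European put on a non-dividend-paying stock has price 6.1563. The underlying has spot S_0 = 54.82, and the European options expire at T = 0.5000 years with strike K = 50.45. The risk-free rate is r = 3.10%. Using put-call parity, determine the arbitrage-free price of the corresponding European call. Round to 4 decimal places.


Put-call parity: C - P = S_0 * exp(-qT) - K * exp(-rT).
S_0 * exp(-qT) = 54.8200 * 1.00000000 = 54.82000000
K * exp(-rT) = 50.4500 * 0.98461951 = 49.67405412
C = P + S*exp(-qT) - K*exp(-rT)
C = 6.1563 + 54.82000000 - 49.67405412 = 11.3022

Answer: Call price = 11.3022


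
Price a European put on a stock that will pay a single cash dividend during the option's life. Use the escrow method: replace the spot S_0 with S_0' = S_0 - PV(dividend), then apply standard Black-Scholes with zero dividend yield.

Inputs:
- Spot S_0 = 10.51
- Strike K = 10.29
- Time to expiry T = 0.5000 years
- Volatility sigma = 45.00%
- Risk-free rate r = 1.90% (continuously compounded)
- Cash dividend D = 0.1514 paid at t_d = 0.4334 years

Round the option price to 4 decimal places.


Answer: Price = 1.2171

Derivation:
PV(D) = D * exp(-r * t_d) = 0.1514 * 0.99179921 = 0.15015840
S_0' = S_0 - PV(D) = 10.5100 - 0.15015840 = 10.35984160
d1 = (ln(S_0'/K) + (r + sigma^2/2)*T) / (sigma*sqrt(T)) = 0.21021309
d2 = d1 - sigma*sqrt(T) = -0.10798496
exp(-rT) = 0.99054498
N(-d1) = 0.41675068; N(-d2) = 0.54299619
P = K * exp(-rT) * N(-d2) - S_0' * N(-d1) = 10.2900 * 0.99054498 * 0.54299619 - 10.35984160 * 0.41675068 = 1.2171


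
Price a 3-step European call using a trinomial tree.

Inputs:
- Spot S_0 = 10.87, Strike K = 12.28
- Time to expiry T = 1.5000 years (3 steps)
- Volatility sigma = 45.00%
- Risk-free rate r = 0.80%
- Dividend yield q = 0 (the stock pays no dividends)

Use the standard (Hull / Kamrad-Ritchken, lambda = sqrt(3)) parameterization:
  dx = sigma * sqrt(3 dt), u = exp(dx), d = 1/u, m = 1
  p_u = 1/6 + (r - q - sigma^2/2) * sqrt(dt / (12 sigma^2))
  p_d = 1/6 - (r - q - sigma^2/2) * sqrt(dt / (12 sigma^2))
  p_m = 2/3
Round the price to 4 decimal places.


Answer: Price = V(0,0) = 1.8511

Derivation:
dt = T/N = 0.500000; dx = sigma*sqrt(3*dt) = 0.551135
u = exp(dx) = 1.735222; d = 1/u = 0.576295
p_u = 0.124368, p_m = 0.666667, p_d = 0.208966
Discount per step: exp(-r*dt) = 0.996008
Stock lattice S(k, j) with j the centered position index:
  k=0: S(0,+0) = 10.8700
  k=1: S(1,-1) = 6.2643; S(1,+0) = 10.8700; S(1,+1) = 18.8619
  k=2: S(2,-2) = 3.6101; S(2,-1) = 6.2643; S(2,+0) = 10.8700; S(2,+1) = 18.8619; S(2,+2) = 32.7295
  k=3: S(3,-3) = 2.0805; S(3,-2) = 3.6101; S(3,-1) = 6.2643; S(3,+0) = 10.8700; S(3,+1) = 18.8619; S(3,+2) = 32.7295; S(3,+3) = 56.7930
Terminal payoffs V(N, j) = max(S_T - K, 0):
  V(3,-3) = 0.000000; V(3,-2) = 0.000000; V(3,-1) = 0.000000; V(3,+0) = 0.000000; V(3,+1) = 6.581860; V(3,+2) = 20.449509; V(3,+3) = 44.512954
Backward induction: V(k, j) = exp(-r*dt) * [p_u * V(k+1, j+1) + p_m * V(k+1, j) + p_d * V(k+1, j-1)]
  V(2,-2) = exp(-r*dt) * [p_u*0.000000 + p_m*0.000000 + p_d*0.000000] = 0.000000
  V(2,-1) = exp(-r*dt) * [p_u*0.000000 + p_m*0.000000 + p_d*0.000000] = 0.000000
  V(2,+0) = exp(-r*dt) * [p_u*6.581860 + p_m*0.000000 + p_d*0.000000] = 0.815302
  V(2,+1) = exp(-r*dt) * [p_u*20.449509 + p_m*6.581860 + p_d*0.000000] = 6.903494
  V(2,+2) = exp(-r*dt) * [p_u*44.512954 + p_m*20.449509 + p_d*6.581860] = 20.462345
  V(1,-1) = exp(-r*dt) * [p_u*0.815302 + p_m*0.000000 + p_d*0.000000] = 0.100992
  V(1,+0) = exp(-r*dt) * [p_u*6.903494 + p_m*0.815302 + p_d*0.000000] = 1.396509
  V(1,+1) = exp(-r*dt) * [p_u*20.462345 + p_m*6.903494 + p_d*0.815302] = 7.288341
  V(0,+0) = exp(-r*dt) * [p_u*7.288341 + p_m*1.396509 + p_d*0.100992] = 1.851124


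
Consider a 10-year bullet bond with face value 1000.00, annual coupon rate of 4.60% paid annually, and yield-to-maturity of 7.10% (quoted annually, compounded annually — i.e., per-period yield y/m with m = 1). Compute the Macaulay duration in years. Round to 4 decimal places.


Answer: Macaulay duration = 8.0275 years

Derivation:
Coupon per period c = face * coupon_rate / m = 46.000000
Periods per year m = 1; per-period yield y/m = 0.071000
Number of cashflows N = 10
Cashflows (t years, CF_t, discount factor 1/(1+y/m)^(m*t), PV):
  t = 1.0000: CF_t = 46.000000, DF = 0.933707, PV = 42.950514
  t = 2.0000: CF_t = 46.000000, DF = 0.871808, PV = 40.103187
  t = 3.0000: CF_t = 46.000000, DF = 0.814013, PV = 37.444619
  t = 4.0000: CF_t = 46.000000, DF = 0.760050, PV = 34.962296
  t = 5.0000: CF_t = 46.000000, DF = 0.709664, PV = 32.644534
  t = 6.0000: CF_t = 46.000000, DF = 0.662618, PV = 30.480424
  t = 7.0000: CF_t = 46.000000, DF = 0.618691, PV = 28.459780
  t = 8.0000: CF_t = 46.000000, DF = 0.577676, PV = 26.573090
  t = 9.0000: CF_t = 46.000000, DF = 0.539380, PV = 24.811476
  t = 10.0000: CF_t = 1046.000000, DF = 0.503623, PV = 526.789338
Price P = sum_t PV_t = 825.219258
Macaulay numerator sum_t t * PV_t:
  t * PV_t at t = 1.0000: 42.950514
  t * PV_t at t = 2.0000: 80.206374
  t * PV_t at t = 3.0000: 112.333858
  t * PV_t at t = 4.0000: 139.849185
  t * PV_t at t = 5.0000: 163.222672
  t * PV_t at t = 6.0000: 182.882545
  t * PV_t at t = 7.0000: 199.218459
  t * PV_t at t = 8.0000: 212.584723
  t * PV_t at t = 9.0000: 223.303281
  t * PV_t at t = 10.0000: 5267.893377
Macaulay duration D = (sum_t t * PV_t) / P = 6624.444987 / 825.219258 = 8.027497


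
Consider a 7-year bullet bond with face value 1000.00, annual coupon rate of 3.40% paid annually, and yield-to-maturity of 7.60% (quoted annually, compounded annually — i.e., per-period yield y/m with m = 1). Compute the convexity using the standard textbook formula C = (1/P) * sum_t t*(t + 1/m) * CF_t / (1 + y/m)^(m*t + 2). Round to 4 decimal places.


Coupon per period c = face * coupon_rate / m = 34.000000
Periods per year m = 1; per-period yield y/m = 0.076000
Number of cashflows N = 7
Cashflows (t years, CF_t, discount factor 1/(1+y/m)^(m*t), PV):
  t = 1.0000: CF_t = 34.000000, DF = 0.929368, PV = 31.598513
  t = 2.0000: CF_t = 34.000000, DF = 0.863725, PV = 29.366648
  t = 3.0000: CF_t = 34.000000, DF = 0.802718, PV = 27.292424
  t = 4.0000: CF_t = 34.000000, DF = 0.746021, PV = 25.364706
  t = 5.0000: CF_t = 34.000000, DF = 0.693328, PV = 23.573147
  t = 6.0000: CF_t = 34.000000, DF = 0.644357, PV = 21.908129
  t = 7.0000: CF_t = 1034.000000, DF = 0.598845, PV = 619.205264
Price P = sum_t PV_t = 778.308830
Convexity numerator sum_t t*(t + 1/m) * CF_t / (1+y/m)^(m*t + 2):
  t = 1.0000: term = 54.584847
  t = 2.0000: term = 152.188236
  t = 3.0000: term = 282.877761
  t = 4.0000: term = 438.162580
  t = 5.0000: term = 610.821440
  t = 6.0000: term = 794.749085
  t = 7.0000: term = 29950.089449
Convexity = (1/P) * sum = 32283.473398 / 778.308830 = 41.479002

Answer: Convexity = 41.4790


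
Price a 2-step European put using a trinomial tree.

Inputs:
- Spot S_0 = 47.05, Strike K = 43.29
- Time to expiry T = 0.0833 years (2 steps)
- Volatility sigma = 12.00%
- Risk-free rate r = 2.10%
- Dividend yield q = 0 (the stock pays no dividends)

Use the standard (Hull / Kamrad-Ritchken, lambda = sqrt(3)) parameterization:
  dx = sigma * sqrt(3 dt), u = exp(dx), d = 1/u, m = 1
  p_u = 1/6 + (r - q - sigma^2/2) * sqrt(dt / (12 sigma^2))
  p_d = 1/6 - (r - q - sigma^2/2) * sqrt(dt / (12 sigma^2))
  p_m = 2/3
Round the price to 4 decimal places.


Answer: Price = V(0,0) = 0.0017

Derivation:
dt = T/N = 0.041650; dx = sigma*sqrt(3*dt) = 0.042418
u = exp(dx) = 1.043330; d = 1/u = 0.958469
p_u = 0.173442, p_m = 0.666667, p_d = 0.159892
Discount per step: exp(-r*dt) = 0.999126
Stock lattice S(k, j) with j the centered position index:
  k=0: S(0,+0) = 47.0500
  k=1: S(1,-1) = 45.0960; S(1,+0) = 47.0500; S(1,+1) = 49.0887
  k=2: S(2,-2) = 43.2231; S(2,-1) = 45.0960; S(2,+0) = 47.0500; S(2,+1) = 49.0887; S(2,+2) = 51.2157
Terminal payoffs V(N, j) = max(K - S_T, 0):
  V(2,-2) = 0.066902; V(2,-1) = 0.000000; V(2,+0) = 0.000000; V(2,+1) = 0.000000; V(2,+2) = 0.000000
Backward induction: V(k, j) = exp(-r*dt) * [p_u * V(k+1, j+1) + p_m * V(k+1, j) + p_d * V(k+1, j-1)]
  V(1,-1) = exp(-r*dt) * [p_u*0.000000 + p_m*0.000000 + p_d*0.066902] = 0.010688
  V(1,+0) = exp(-r*dt) * [p_u*0.000000 + p_m*0.000000 + p_d*0.000000] = 0.000000
  V(1,+1) = exp(-r*dt) * [p_u*0.000000 + p_m*0.000000 + p_d*0.000000] = 0.000000
  V(0,+0) = exp(-r*dt) * [p_u*0.000000 + p_m*0.000000 + p_d*0.010688] = 0.001707


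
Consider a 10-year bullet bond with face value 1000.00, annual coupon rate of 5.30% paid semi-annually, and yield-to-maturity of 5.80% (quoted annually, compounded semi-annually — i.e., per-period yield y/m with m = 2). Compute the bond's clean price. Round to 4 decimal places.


Answer: Price = 962.4601

Derivation:
Coupon per period c = face * coupon_rate / m = 26.500000
Periods per year m = 2; per-period yield y/m = 0.029000
Number of cashflows N = 20
Cashflows (t years, CF_t, discount factor 1/(1+y/m)^(m*t), PV):
  t = 0.5000: CF_t = 26.500000, DF = 0.971817, PV = 25.753158
  t = 1.0000: CF_t = 26.500000, DF = 0.944429, PV = 25.027365
  t = 1.5000: CF_t = 26.500000, DF = 0.917812, PV = 24.322026
  t = 2.0000: CF_t = 26.500000, DF = 0.891946, PV = 23.636566
  t = 2.5000: CF_t = 26.500000, DF = 0.866808, PV = 22.970423
  t = 3.0000: CF_t = 26.500000, DF = 0.842379, PV = 22.323055
  t = 3.5000: CF_t = 26.500000, DF = 0.818639, PV = 21.693931
  t = 4.0000: CF_t = 26.500000, DF = 0.795567, PV = 21.082537
  t = 4.5000: CF_t = 26.500000, DF = 0.773146, PV = 20.488374
  t = 5.0000: CF_t = 26.500000, DF = 0.751357, PV = 19.910957
  t = 5.5000: CF_t = 26.500000, DF = 0.730182, PV = 19.349812
  t = 6.0000: CF_t = 26.500000, DF = 0.709603, PV = 18.804482
  t = 6.5000: CF_t = 26.500000, DF = 0.689605, PV = 18.274521
  t = 7.0000: CF_t = 26.500000, DF = 0.670170, PV = 17.759496
  t = 7.5000: CF_t = 26.500000, DF = 0.651282, PV = 17.258985
  t = 8.0000: CF_t = 26.500000, DF = 0.632928, PV = 16.772580
  t = 8.5000: CF_t = 26.500000, DF = 0.615090, PV = 16.299884
  t = 9.0000: CF_t = 26.500000, DF = 0.597755, PV = 15.840509
  t = 9.5000: CF_t = 26.500000, DF = 0.580909, PV = 15.394081
  t = 10.0000: CF_t = 1026.500000, DF = 0.564537, PV = 579.497356
Price P = sum_t PV_t = 962.460097


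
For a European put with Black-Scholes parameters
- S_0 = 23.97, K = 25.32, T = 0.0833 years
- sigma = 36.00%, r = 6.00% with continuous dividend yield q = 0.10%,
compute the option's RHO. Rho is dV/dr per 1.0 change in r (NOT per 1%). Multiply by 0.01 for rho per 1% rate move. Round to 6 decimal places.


d1 = -0.4280850876; d2 = -0.5319873494
phi(d1) = 0.3640125426; exp(-qT) = 0.9999167035; exp(-rT) = 0.9950144692
N(-d2) = 0.7026326213
Rho = -K*T*exp(-rT)*N(-d2) = -25.3200 * 0.0833 * 0.9950144692 * 0.7026326213 = -1.474573

Answer: Rho = -1.474573


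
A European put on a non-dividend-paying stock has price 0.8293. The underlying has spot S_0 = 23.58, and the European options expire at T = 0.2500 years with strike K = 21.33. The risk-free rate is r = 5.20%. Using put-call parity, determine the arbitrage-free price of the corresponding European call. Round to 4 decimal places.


Answer: Call price = 3.3548

Derivation:
Put-call parity: C - P = S_0 * exp(-qT) - K * exp(-rT).
S_0 * exp(-qT) = 23.5800 * 1.00000000 = 23.58000000
K * exp(-rT) = 21.3300 * 0.98708414 = 21.05450460
C = P + S*exp(-qT) - K*exp(-rT)
C = 0.8293 + 23.58000000 - 21.05450460 = 3.3548


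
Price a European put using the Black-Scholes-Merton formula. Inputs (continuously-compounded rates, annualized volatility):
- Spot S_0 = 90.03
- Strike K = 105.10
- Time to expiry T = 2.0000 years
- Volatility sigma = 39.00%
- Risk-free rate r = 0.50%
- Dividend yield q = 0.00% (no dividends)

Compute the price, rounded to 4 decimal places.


d1 = (ln(S/K) + (r - q + 0.5*sigma^2) * T) / (sigma * sqrt(T)) = 0.01329120
d2 = d1 - sigma * sqrt(T) = -0.53825209
exp(-rT) = 0.99004983; exp(-qT) = 1.00000000
P = K * exp(-rT) * N(-d2) - S_0 * exp(-qT) * N(-d1)
N(-d1) = 0.49469774; N(-d2) = 0.70479849
P = 105.1000 * 0.99004983 * 0.70479849 - 90.0300 * 1.00000000 * 0.49469774 = 28.7996

Answer: Price = 28.7996


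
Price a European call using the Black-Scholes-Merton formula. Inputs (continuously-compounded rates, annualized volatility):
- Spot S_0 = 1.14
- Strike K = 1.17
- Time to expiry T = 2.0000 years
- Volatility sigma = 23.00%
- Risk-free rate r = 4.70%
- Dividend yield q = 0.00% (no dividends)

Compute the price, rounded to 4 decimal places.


Answer: Price = 0.1830

Derivation:
d1 = (ln(S/K) + (r - q + 0.5*sigma^2) * T) / (sigma * sqrt(T)) = 0.37176758
d2 = d1 - sigma * sqrt(T) = 0.04649846
exp(-rT) = 0.91028276; exp(-qT) = 1.00000000
C = S_0 * exp(-qT) * N(d1) - K * exp(-rT) * N(d2)
N(d1) = 0.64496705; N(d2) = 0.51854352
C = 1.1400 * 1.00000000 * 0.64496705 - 1.1700 * 0.91028276 * 0.51854352 = 0.1830


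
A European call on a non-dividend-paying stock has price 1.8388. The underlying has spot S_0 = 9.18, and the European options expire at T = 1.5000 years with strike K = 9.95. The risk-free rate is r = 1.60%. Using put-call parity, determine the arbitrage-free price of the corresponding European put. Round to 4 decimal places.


Answer: Put price = 2.3728

Derivation:
Put-call parity: C - P = S_0 * exp(-qT) - K * exp(-rT).
S_0 * exp(-qT) = 9.1800 * 1.00000000 = 9.18000000
K * exp(-rT) = 9.9500 * 0.97628571 = 9.71404281
P = C - S*exp(-qT) + K*exp(-rT)
P = 1.8388 - 9.18000000 + 9.71404281 = 2.3728


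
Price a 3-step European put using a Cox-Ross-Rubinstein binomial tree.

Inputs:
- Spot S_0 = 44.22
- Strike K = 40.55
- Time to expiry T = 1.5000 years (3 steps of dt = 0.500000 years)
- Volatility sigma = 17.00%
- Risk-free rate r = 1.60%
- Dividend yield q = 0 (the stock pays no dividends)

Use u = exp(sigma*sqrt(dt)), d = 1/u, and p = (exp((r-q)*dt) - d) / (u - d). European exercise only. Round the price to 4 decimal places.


Answer: Price = V(0,0) = 1.6493

Derivation:
dt = T/N = 0.500000
u = exp(sigma*sqrt(dt)) = 1.127732; d = 1/u = 0.886736
p = (exp((r-q)*dt) - d) / (u - d) = 0.503313
Discount per step: exp(-r*dt) = 0.992032
Stock lattice S(k, i) with i counting down-moves:
  k=0: S(0,0) = 44.2200
  k=1: S(1,0) = 49.8683; S(1,1) = 39.2115
  k=2: S(2,0) = 56.2380; S(2,1) = 44.2200; S(2,2) = 34.7702
  k=3: S(3,0) = 63.4214; S(3,1) = 49.8683; S(3,2) = 39.2115; S(3,3) = 30.8320
Terminal payoffs V(N, i) = max(K - S_T, 0):
  V(3,0) = 0.000000; V(3,1) = 0.000000; V(3,2) = 1.338541; V(3,3) = 9.718012
Backward induction: V(k, i) = exp(-r*dt) * [p * V(k+1, i) + (1-p) * V(k+1, i+1)].
  V(2,0) = exp(-r*dt) * [p*0.000000 + (1-p)*0.000000] = 0.000000
  V(2,1) = exp(-r*dt) * [p*0.000000 + (1-p)*1.338541] = 0.659539
  V(2,2) = exp(-r*dt) * [p*1.338541 + (1-p)*9.718012] = 5.456688
  V(1,0) = exp(-r*dt) * [p*0.000000 + (1-p)*0.659539] = 0.324974
  V(1,1) = exp(-r*dt) * [p*0.659539 + (1-p)*5.456688] = 3.017981
  V(0,0) = exp(-r*dt) * [p*0.324974 + (1-p)*3.017981] = 1.649308


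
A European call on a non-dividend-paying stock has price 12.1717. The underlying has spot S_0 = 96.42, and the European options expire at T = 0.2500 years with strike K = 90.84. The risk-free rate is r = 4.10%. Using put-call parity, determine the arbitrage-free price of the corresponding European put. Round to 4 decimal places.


Answer: Put price = 5.6653

Derivation:
Put-call parity: C - P = S_0 * exp(-qT) - K * exp(-rT).
S_0 * exp(-qT) = 96.4200 * 1.00000000 = 96.42000000
K * exp(-rT) = 90.8400 * 0.98980235 = 89.91364568
P = C - S*exp(-qT) + K*exp(-rT)
P = 12.1717 - 96.42000000 + 89.91364568 = 5.6653


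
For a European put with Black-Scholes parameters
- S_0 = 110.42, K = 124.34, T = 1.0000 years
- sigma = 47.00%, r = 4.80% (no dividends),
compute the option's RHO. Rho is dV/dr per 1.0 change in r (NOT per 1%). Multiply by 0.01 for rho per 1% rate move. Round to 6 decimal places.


d1 = 0.0845138894; d2 = -0.3854861106
phi(d1) = 0.3975200794; exp(-qT) = 1.0000000000; exp(-rT) = 0.9531337871
N(-d2) = 0.6500613525
Rho = -K*T*exp(-rT)*N(-d2) = -124.3400 * 1.0000 * 0.9531337871 * 0.6500613525 = -77.040497

Answer: Rho = -77.040497


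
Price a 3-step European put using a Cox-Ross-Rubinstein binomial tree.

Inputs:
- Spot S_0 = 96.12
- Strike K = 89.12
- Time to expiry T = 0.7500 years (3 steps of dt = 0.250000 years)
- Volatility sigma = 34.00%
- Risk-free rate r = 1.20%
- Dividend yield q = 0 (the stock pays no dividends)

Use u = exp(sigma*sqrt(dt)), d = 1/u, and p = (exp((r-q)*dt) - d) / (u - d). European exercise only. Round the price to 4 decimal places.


Answer: Price = V(0,0) = 7.8973

Derivation:
dt = T/N = 0.250000
u = exp(sigma*sqrt(dt)) = 1.185305; d = 1/u = 0.843665
p = (exp((r-q)*dt) - d) / (u - d) = 0.466396
Discount per step: exp(-r*dt) = 0.997004
Stock lattice S(k, i) with i counting down-moves:
  k=0: S(0,0) = 96.1200
  k=1: S(1,0) = 113.9315; S(1,1) = 81.0931
  k=2: S(2,0) = 135.0436; S(2,1) = 96.1200; S(2,2) = 68.4154
  k=3: S(3,0) = 160.0678; S(3,1) = 113.9315; S(3,2) = 81.0931; S(3,3) = 57.7196
Terminal payoffs V(N, i) = max(K - S_T, 0):
  V(3,0) = 0.000000; V(3,1) = 0.000000; V(3,2) = 8.026938; V(3,3) = 31.400365
Backward induction: V(k, i) = exp(-r*dt) * [p * V(k+1, i) + (1-p) * V(k+1, i+1)].
  V(2,0) = exp(-r*dt) * [p*0.000000 + (1-p)*0.000000] = 0.000000
  V(2,1) = exp(-r*dt) * [p*0.000000 + (1-p)*8.026938] = 4.270372
  V(2,2) = exp(-r*dt) * [p*8.026938 + (1-p)*31.400365] = 20.437677
  V(1,0) = exp(-r*dt) * [p*0.000000 + (1-p)*4.270372] = 2.271860
  V(1,1) = exp(-r*dt) * [p*4.270372 + (1-p)*20.437677] = 12.858670
  V(0,0) = exp(-r*dt) * [p*2.271860 + (1-p)*12.858670] = 7.897293


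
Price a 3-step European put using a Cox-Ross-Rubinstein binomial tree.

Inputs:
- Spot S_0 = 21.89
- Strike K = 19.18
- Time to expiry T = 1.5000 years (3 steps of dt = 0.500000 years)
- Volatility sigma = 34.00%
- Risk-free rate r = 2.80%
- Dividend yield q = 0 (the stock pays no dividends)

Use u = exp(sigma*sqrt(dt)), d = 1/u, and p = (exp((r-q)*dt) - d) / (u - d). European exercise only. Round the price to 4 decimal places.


Answer: Price = V(0,0) = 1.9725

Derivation:
dt = T/N = 0.500000
u = exp(sigma*sqrt(dt)) = 1.271778; d = 1/u = 0.786300
p = (exp((r-q)*dt) - d) / (u - d) = 0.469224
Discount per step: exp(-r*dt) = 0.986098
Stock lattice S(k, i) with i counting down-moves:
  k=0: S(0,0) = 21.8900
  k=1: S(1,0) = 27.8392; S(1,1) = 17.2121
  k=2: S(2,0) = 35.4053; S(2,1) = 21.8900; S(2,2) = 13.5339
  k=3: S(3,0) = 45.0277; S(3,1) = 27.8392; S(3,2) = 17.2121; S(3,3) = 10.6417
Terminal payoffs V(N, i) = max(K - S_T, 0):
  V(3,0) = 0.000000; V(3,1) = 0.000000; V(3,2) = 1.967883; V(3,3) = 8.538292
Backward induction: V(k, i) = exp(-r*dt) * [p * V(k+1, i) + (1-p) * V(k+1, i+1)].
  V(2,0) = exp(-r*dt) * [p*0.000000 + (1-p)*0.000000] = 0.000000
  V(2,1) = exp(-r*dt) * [p*0.000000 + (1-p)*1.967883] = 1.029984
  V(2,2) = exp(-r*dt) * [p*1.967883 + (1-p)*8.538292] = 5.379456
  V(1,0) = exp(-r*dt) * [p*0.000000 + (1-p)*1.029984] = 0.539090
  V(1,1) = exp(-r*dt) * [p*1.029984 + (1-p)*5.379456] = 3.292164
  V(0,0) = exp(-r*dt) * [p*0.539090 + (1-p)*3.292164] = 1.972545


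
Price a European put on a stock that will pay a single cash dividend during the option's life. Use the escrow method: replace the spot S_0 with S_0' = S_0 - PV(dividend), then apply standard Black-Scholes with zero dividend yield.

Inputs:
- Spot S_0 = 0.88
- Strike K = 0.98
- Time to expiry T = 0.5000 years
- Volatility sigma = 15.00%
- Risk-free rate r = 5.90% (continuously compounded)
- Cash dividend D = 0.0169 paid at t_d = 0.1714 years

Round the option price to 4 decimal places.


Answer: Price = 0.0976

Derivation:
PV(D) = D * exp(-r * t_d) = 0.0169 * 0.98993836 = 0.01672996
S_0' = S_0 - PV(D) = 0.8800 - 0.01672996 = 0.86327004
d1 = (ln(S_0'/K) + (r + sigma^2/2)*T) / (sigma*sqrt(T)) = -0.86455607
d2 = d1 - sigma*sqrt(T) = -0.97062209
exp(-rT) = 0.97093088
N(-d1) = 0.80635875; N(-d2) = 0.83413175
P = K * exp(-rT) * N(-d2) - S_0' * N(-d1) = 0.9800 * 0.97093088 * 0.83413175 - 0.86327004 * 0.80635875 = 0.0976


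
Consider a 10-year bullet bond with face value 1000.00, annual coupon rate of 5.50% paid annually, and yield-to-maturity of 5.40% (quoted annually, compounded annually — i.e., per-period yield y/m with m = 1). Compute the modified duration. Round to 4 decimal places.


Answer: Modified duration = 7.5531

Derivation:
Coupon per period c = face * coupon_rate / m = 55.000000
Periods per year m = 1; per-period yield y/m = 0.054000
Number of cashflows N = 10
Cashflows (t years, CF_t, discount factor 1/(1+y/m)^(m*t), PV):
  t = 1.0000: CF_t = 55.000000, DF = 0.948767, PV = 52.182163
  t = 2.0000: CF_t = 55.000000, DF = 0.900158, PV = 49.508694
  t = 3.0000: CF_t = 55.000000, DF = 0.854040, PV = 46.972195
  t = 4.0000: CF_t = 55.000000, DF = 0.810285, PV = 44.565650
  t = 5.0000: CF_t = 55.000000, DF = 0.768771, PV = 42.282400
  t = 6.0000: CF_t = 55.000000, DF = 0.729384, PV = 40.116129
  t = 7.0000: CF_t = 55.000000, DF = 0.692015, PV = 38.060844
  t = 8.0000: CF_t = 55.000000, DF = 0.656561, PV = 36.110858
  t = 9.0000: CF_t = 55.000000, DF = 0.622923, PV = 34.260776
  t = 10.0000: CF_t = 1055.000000, DF = 0.591009, PV = 623.514203
Price P = sum_t PV_t = 1007.573913
First compute Macaulay numerator sum_t t * PV_t:
  t * PV_t at t = 1.0000: 52.182163
  t * PV_t at t = 2.0000: 99.017387
  t * PV_t at t = 3.0000: 140.916586
  t * PV_t at t = 4.0000: 178.262600
  t * PV_t at t = 5.0000: 211.412002
  t * PV_t at t = 6.0000: 240.696777
  t * PV_t at t = 7.0000: 266.425907
  t * PV_t at t = 8.0000: 288.886861
  t * PV_t at t = 9.0000: 308.346981
  t * PV_t at t = 10.0000: 6235.142032
Macaulay duration D = 8021.289297 / 1007.573913 = 7.960993
Modified duration = D / (1 + y/m) = 7.960993 / (1 + 0.054000) = 7.553125


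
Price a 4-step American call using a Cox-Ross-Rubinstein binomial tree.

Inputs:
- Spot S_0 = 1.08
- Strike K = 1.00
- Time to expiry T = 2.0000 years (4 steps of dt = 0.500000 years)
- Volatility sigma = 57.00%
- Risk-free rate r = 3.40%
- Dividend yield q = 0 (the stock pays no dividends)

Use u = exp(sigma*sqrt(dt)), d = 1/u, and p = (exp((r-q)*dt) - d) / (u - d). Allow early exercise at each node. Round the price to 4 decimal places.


dt = T/N = 0.500000
u = exp(sigma*sqrt(dt)) = 1.496383; d = 1/u = 0.668278
p = (exp((r-q)*dt) - d) / (u - d) = 0.421284
Discount per step: exp(-r*dt) = 0.983144
Stock lattice S(k, i) with i counting down-moves:
  k=0: S(0,0) = 1.0800
  k=1: S(1,0) = 1.6161; S(1,1) = 0.7217
  k=2: S(2,0) = 2.4183; S(2,1) = 1.0800; S(2,2) = 0.4823
  k=3: S(3,0) = 3.6187; S(3,1) = 1.6161; S(3,2) = 0.7217; S(3,3) = 0.3223
  k=4: S(4,0) = 5.4150; S(4,1) = 2.4183; S(4,2) = 1.0800; S(4,3) = 0.4823; S(4,4) = 0.2154
Terminal payoffs V(N, i) = max(S_T - K, 0):
  V(4,0) = 4.414955; V(4,1) = 1.418295; V(4,2) = 0.080000; V(4,3) = 0.000000; V(4,4) = 0.000000
Backward induction: V(k, i) = exp(-r*dt) * [p * V(k+1, i) + (1-p) * V(k+1, i+1)]; then take max(V_cont, immediate exercise) for American.
  V(3,0) = exp(-r*dt) * [p*4.414955 + (1-p)*1.418295] = 2.635552; exercise = 2.618696; V(3,0) = max -> 2.635552
  V(3,1) = exp(-r*dt) * [p*1.418295 + (1-p)*0.080000] = 0.632950; exercise = 0.616094; V(3,1) = max -> 0.632950
  V(3,2) = exp(-r*dt) * [p*0.080000 + (1-p)*0.000000] = 0.033135; exercise = 0.000000; V(3,2) = max -> 0.033135
  V(3,3) = exp(-r*dt) * [p*0.000000 + (1-p)*0.000000] = 0.000000; exercise = 0.000000; V(3,3) = max -> 0.000000
  V(2,0) = exp(-r*dt) * [p*2.635552 + (1-p)*0.632950] = 1.451724; exercise = 1.418295; V(2,0) = max -> 1.451724
  V(2,1) = exp(-r*dt) * [p*0.632950 + (1-p)*0.033135] = 0.281009; exercise = 0.080000; V(2,1) = max -> 0.281009
  V(2,2) = exp(-r*dt) * [p*0.033135 + (1-p)*0.000000] = 0.013724; exercise = 0.000000; V(2,2) = max -> 0.013724
  V(1,0) = exp(-r*dt) * [p*1.451724 + (1-p)*0.281009] = 0.761162; exercise = 0.616094; V(1,0) = max -> 0.761162
  V(1,1) = exp(-r*dt) * [p*0.281009 + (1-p)*0.013724] = 0.124197; exercise = 0.000000; V(1,1) = max -> 0.124197
  V(0,0) = exp(-r*dt) * [p*0.761162 + (1-p)*0.124197] = 0.385923; exercise = 0.080000; V(0,0) = max -> 0.385923

Answer: Price = V(0,0) = 0.3859


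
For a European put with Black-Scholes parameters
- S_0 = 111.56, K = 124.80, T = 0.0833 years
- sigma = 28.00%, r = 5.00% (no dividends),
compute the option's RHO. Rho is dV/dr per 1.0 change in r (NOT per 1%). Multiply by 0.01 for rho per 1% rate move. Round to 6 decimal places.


d1 = -1.2958274200; d2 = -1.3766402903
phi(d1) = 0.1722991818; exp(-qT) = 1.0000000000; exp(-rT) = 0.9958436616
N(-d2) = 0.9156882561
Rho = -K*T*exp(-rT)*N(-d2) = -124.8000 * 0.0833 * 0.9958436616 * 0.9156882561 = -9.479783

Answer: Rho = -9.479783


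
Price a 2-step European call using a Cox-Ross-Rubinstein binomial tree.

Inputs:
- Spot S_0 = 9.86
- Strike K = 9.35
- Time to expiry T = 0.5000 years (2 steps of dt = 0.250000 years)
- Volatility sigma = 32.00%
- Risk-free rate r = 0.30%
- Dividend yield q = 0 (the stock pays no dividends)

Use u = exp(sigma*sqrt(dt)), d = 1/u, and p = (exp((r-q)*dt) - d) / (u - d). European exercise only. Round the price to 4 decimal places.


Answer: Price = V(0,0) = 1.1560

Derivation:
dt = T/N = 0.250000
u = exp(sigma*sqrt(dt)) = 1.173511; d = 1/u = 0.852144
p = (exp((r-q)*dt) - d) / (u - d) = 0.462420
Discount per step: exp(-r*dt) = 0.999250
Stock lattice S(k, i) with i counting down-moves:
  k=0: S(0,0) = 9.8600
  k=1: S(1,0) = 11.5708; S(1,1) = 8.4021
  k=2: S(2,0) = 13.5785; S(2,1) = 9.8600; S(2,2) = 7.1598
Terminal payoffs V(N, i) = max(S_T - K, 0):
  V(2,0) = 4.228480; V(2,1) = 0.510000; V(2,2) = 0.000000
Backward induction: V(k, i) = exp(-r*dt) * [p * V(k+1, i) + (1-p) * V(k+1, i+1)].
  V(1,0) = exp(-r*dt) * [p*4.228480 + (1-p)*0.510000] = 2.227827
  V(1,1) = exp(-r*dt) * [p*0.510000 + (1-p)*0.000000] = 0.235657
  V(0,0) = exp(-r*dt) * [p*2.227827 + (1-p)*0.235657] = 1.156009


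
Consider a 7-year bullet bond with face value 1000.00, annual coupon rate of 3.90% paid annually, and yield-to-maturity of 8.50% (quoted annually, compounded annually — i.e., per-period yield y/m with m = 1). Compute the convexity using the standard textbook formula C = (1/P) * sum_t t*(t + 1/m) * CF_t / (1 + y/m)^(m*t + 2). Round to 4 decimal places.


Coupon per period c = face * coupon_rate / m = 39.000000
Periods per year m = 1; per-period yield y/m = 0.085000
Number of cashflows N = 7
Cashflows (t years, CF_t, discount factor 1/(1+y/m)^(m*t), PV):
  t = 1.0000: CF_t = 39.000000, DF = 0.921659, PV = 35.944700
  t = 2.0000: CF_t = 39.000000, DF = 0.849455, PV = 33.128756
  t = 3.0000: CF_t = 39.000000, DF = 0.782908, PV = 30.533416
  t = 4.0000: CF_t = 39.000000, DF = 0.721574, PV = 28.141397
  t = 5.0000: CF_t = 39.000000, DF = 0.665045, PV = 25.936772
  t = 6.0000: CF_t = 39.000000, DF = 0.612945, PV = 23.904859
  t = 7.0000: CF_t = 1039.000000, DF = 0.564926, PV = 586.958478
Price P = sum_t PV_t = 764.548378
Convexity numerator sum_t t*(t + 1/m) * CF_t / (1+y/m)^(m*t + 2):
  t = 1.0000: term = 61.066832
  t = 2.0000: term = 168.848383
  t = 3.0000: term = 311.241258
  t = 4.0000: term = 478.097171
  t = 5.0000: term = 660.963830
  t = 6.0000: term = 852.856555
  t = 7.0000: term = 27921.319029
Convexity = (1/P) * sum = 30454.393057 / 764.548378 = 39.833180

Answer: Convexity = 39.8332


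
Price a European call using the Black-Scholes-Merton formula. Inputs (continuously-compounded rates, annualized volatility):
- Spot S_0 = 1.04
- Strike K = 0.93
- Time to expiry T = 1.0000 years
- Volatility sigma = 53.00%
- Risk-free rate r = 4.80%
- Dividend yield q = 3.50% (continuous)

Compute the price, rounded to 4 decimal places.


d1 = (ln(S/K) + (r - q + 0.5*sigma^2) * T) / (sigma * sqrt(T)) = 0.50045548
d2 = d1 - sigma * sqrt(T) = -0.02954452
exp(-rT) = 0.95313379; exp(-qT) = 0.96560542
C = S_0 * exp(-qT) * N(d1) - K * exp(-rT) * N(d2)
N(d1) = 0.69162280; N(d2) = 0.48821516
C = 1.0400 * 0.96560542 * 0.69162280 - 0.9300 * 0.95313379 * 0.48821516 = 0.2618

Answer: Price = 0.2618


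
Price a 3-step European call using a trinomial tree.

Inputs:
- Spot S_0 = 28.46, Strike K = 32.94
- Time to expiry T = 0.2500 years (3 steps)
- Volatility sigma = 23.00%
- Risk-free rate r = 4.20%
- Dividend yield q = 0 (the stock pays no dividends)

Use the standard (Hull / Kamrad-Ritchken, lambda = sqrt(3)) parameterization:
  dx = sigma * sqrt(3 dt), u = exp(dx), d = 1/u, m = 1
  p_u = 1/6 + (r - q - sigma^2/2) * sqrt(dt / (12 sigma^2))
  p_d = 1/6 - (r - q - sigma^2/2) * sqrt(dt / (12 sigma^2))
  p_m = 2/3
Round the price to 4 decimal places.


dt = T/N = 0.083333; dx = sigma*sqrt(3*dt) = 0.115000
u = exp(dx) = 1.121873; d = 1/u = 0.891366
p_u = 0.172301, p_m = 0.666667, p_d = 0.161033
Discount per step: exp(-r*dt) = 0.996506
Stock lattice S(k, j) with j the centered position index:
  k=0: S(0,+0) = 28.4600
  k=1: S(1,-1) = 25.3683; S(1,+0) = 28.4600; S(1,+1) = 31.9285
  k=2: S(2,-2) = 22.6124; S(2,-1) = 25.3683; S(2,+0) = 28.4600; S(2,+1) = 31.9285; S(2,+2) = 35.8198
  k=3: S(3,-3) = 20.1560; S(3,-2) = 22.6124; S(3,-1) = 25.3683; S(3,+0) = 28.4600; S(3,+1) = 31.9285; S(3,+2) = 35.8198; S(3,+3) = 40.1852
Terminal payoffs V(N, j) = max(S_T - K, 0):
  V(3,-3) = 0.000000; V(3,-2) = 0.000000; V(3,-1) = 0.000000; V(3,+0) = 0.000000; V(3,+1) = 0.000000; V(3,+2) = 2.879756; V(3,+3) = 7.245233
Backward induction: V(k, j) = exp(-r*dt) * [p_u * V(k+1, j+1) + p_m * V(k+1, j) + p_d * V(k+1, j-1)]
  V(2,-2) = exp(-r*dt) * [p_u*0.000000 + p_m*0.000000 + p_d*0.000000] = 0.000000
  V(2,-1) = exp(-r*dt) * [p_u*0.000000 + p_m*0.000000 + p_d*0.000000] = 0.000000
  V(2,+0) = exp(-r*dt) * [p_u*0.000000 + p_m*0.000000 + p_d*0.000000] = 0.000000
  V(2,+1) = exp(-r*dt) * [p_u*2.879756 + p_m*0.000000 + p_d*0.000000] = 0.494450
  V(2,+2) = exp(-r*dt) * [p_u*7.245233 + p_m*2.879756 + p_d*0.000000] = 3.157127
  V(1,-1) = exp(-r*dt) * [p_u*0.000000 + p_m*0.000000 + p_d*0.000000] = 0.000000
  V(1,+0) = exp(-r*dt) * [p_u*0.494450 + p_m*0.000000 + p_d*0.000000] = 0.084897
  V(1,+1) = exp(-r*dt) * [p_u*3.157127 + p_m*0.494450 + p_d*0.000000] = 0.870557
  V(0,+0) = exp(-r*dt) * [p_u*0.870557 + p_m*0.084897 + p_d*0.000000] = 0.205873

Answer: Price = V(0,0) = 0.2059


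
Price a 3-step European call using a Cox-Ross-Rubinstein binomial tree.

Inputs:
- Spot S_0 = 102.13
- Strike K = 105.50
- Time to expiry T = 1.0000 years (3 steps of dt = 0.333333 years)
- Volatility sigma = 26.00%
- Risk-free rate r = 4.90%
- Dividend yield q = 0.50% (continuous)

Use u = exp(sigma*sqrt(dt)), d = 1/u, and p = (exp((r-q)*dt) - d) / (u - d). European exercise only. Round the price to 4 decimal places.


dt = T/N = 0.333333
u = exp(sigma*sqrt(dt)) = 1.161963; d = 1/u = 0.860612
p = (exp((r-q)*dt) - d) / (u - d) = 0.511571
Discount per step: exp(-r*dt) = 0.983799
Stock lattice S(k, i) with i counting down-moves:
  k=0: S(0,0) = 102.1300
  k=1: S(1,0) = 118.6713; S(1,1) = 87.8943
  k=2: S(2,0) = 137.8917; S(2,1) = 102.1300; S(2,2) = 75.6430
  k=3: S(3,0) = 160.2251; S(3,1) = 118.6713; S(3,2) = 87.8943; S(3,3) = 65.0993
Terminal payoffs V(N, i) = max(S_T - K, 0):
  V(3,0) = 54.725103; V(3,1) = 13.171311; V(3,2) = 0.000000; V(3,3) = 0.000000
Backward induction: V(k, i) = exp(-r*dt) * [p * V(k+1, i) + (1-p) * V(k+1, i+1)].
  V(2,0) = exp(-r*dt) * [p*54.725103 + (1-p)*13.171311] = 33.871250
  V(2,1) = exp(-r*dt) * [p*13.171311 + (1-p)*0.000000] = 6.628899
  V(2,2) = exp(-r*dt) * [p*0.000000 + (1-p)*0.000000] = 0.000000
  V(1,0) = exp(-r*dt) * [p*33.871250 + (1-p)*6.628899] = 20.232122
  V(1,1) = exp(-r*dt) * [p*6.628899 + (1-p)*0.000000] = 3.336213
  V(0,0) = exp(-r*dt) * [p*20.232122 + (1-p)*3.336213] = 11.785591

Answer: Price = V(0,0) = 11.7856


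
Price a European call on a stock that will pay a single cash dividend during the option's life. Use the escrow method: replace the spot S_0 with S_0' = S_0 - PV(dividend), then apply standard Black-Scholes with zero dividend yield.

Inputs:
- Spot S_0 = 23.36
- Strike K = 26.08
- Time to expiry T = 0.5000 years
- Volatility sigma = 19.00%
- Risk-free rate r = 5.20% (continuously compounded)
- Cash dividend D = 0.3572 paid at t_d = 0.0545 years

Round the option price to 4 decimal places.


Answer: Price = 0.4324

Derivation:
PV(D) = D * exp(-r * t_d) = 0.3572 * 0.99717001 = 0.35618913
S_0' = S_0 - PV(D) = 23.3600 - 0.35618913 = 23.00381087
d1 = (ln(S_0'/K) + (r + sigma^2/2)*T) / (sigma*sqrt(T)) = -0.67349200
d2 = d1 - sigma*sqrt(T) = -0.80784229
exp(-rT) = 0.97433509
N(d1) = 0.25031717; N(d2) = 0.20959069
C = S_0' * N(d1) - K * exp(-rT) * N(d2) = 23.00381087 * 0.25031717 - 26.0800 * 0.97433509 * 0.20959069 = 0.4324


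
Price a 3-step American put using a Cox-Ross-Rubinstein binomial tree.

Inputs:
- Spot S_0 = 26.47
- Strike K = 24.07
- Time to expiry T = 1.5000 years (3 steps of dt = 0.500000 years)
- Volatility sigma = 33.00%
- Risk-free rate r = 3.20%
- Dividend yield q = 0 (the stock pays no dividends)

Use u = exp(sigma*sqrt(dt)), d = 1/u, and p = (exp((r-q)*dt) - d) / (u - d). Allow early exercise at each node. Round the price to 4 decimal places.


Answer: Price = V(0,0) = 2.7599

Derivation:
dt = T/N = 0.500000
u = exp(sigma*sqrt(dt)) = 1.262817; d = 1/u = 0.791880
p = (exp((r-q)*dt) - d) / (u - d) = 0.476175
Discount per step: exp(-r*dt) = 0.984127
Stock lattice S(k, i) with i counting down-moves:
  k=0: S(0,0) = 26.4700
  k=1: S(1,0) = 33.4268; S(1,1) = 20.9611
  k=2: S(2,0) = 42.2119; S(2,1) = 26.4700; S(2,2) = 16.5987
  k=3: S(3,0) = 53.3059; S(3,1) = 33.4268; S(3,2) = 20.9611; S(3,3) = 13.1441
Terminal payoffs V(N, i) = max(K - S_T, 0):
  V(3,0) = 0.000000; V(3,1) = 0.000000; V(3,2) = 3.108933; V(3,3) = 10.925856
Backward induction: V(k, i) = exp(-r*dt) * [p * V(k+1, i) + (1-p) * V(k+1, i+1)]; then take max(V_cont, immediate exercise) for American.
  V(2,0) = exp(-r*dt) * [p*0.000000 + (1-p)*0.000000] = 0.000000; exercise = 0.000000; V(2,0) = max -> 0.000000
  V(2,1) = exp(-r*dt) * [p*0.000000 + (1-p)*3.108933] = 1.602687; exercise = 0.000000; V(2,1) = max -> 1.602687
  V(2,2) = exp(-r*dt) * [p*3.108933 + (1-p)*10.925856] = 7.089292; exercise = 7.471347; V(2,2) = max -> 7.471347
  V(1,0) = exp(-r*dt) * [p*0.000000 + (1-p)*1.602687] = 0.826202; exercise = 0.000000; V(1,0) = max -> 0.826202
  V(1,1) = exp(-r*dt) * [p*1.602687 + (1-p)*7.471347] = 4.602604; exercise = 3.108933; V(1,1) = max -> 4.602604
  V(0,0) = exp(-r*dt) * [p*0.826202 + (1-p)*4.602604] = 2.759863; exercise = 0.000000; V(0,0) = max -> 2.759863


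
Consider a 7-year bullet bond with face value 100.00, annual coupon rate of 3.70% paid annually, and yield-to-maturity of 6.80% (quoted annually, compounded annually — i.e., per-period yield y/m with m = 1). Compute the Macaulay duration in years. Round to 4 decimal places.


Coupon per period c = face * coupon_rate / m = 3.700000
Periods per year m = 1; per-period yield y/m = 0.068000
Number of cashflows N = 7
Cashflows (t years, CF_t, discount factor 1/(1+y/m)^(m*t), PV):
  t = 1.0000: CF_t = 3.700000, DF = 0.936330, PV = 3.464419
  t = 2.0000: CF_t = 3.700000, DF = 0.876713, PV = 3.243838
  t = 3.0000: CF_t = 3.700000, DF = 0.820892, PV = 3.037302
  t = 4.0000: CF_t = 3.700000, DF = 0.768626, PV = 2.843916
  t = 5.0000: CF_t = 3.700000, DF = 0.719687, PV = 2.662842
  t = 6.0000: CF_t = 3.700000, DF = 0.673864, PV = 2.493298
  t = 7.0000: CF_t = 103.700000, DF = 0.630959, PV = 65.430462
Price P = sum_t PV_t = 83.176078
Macaulay numerator sum_t t * PV_t:
  t * PV_t at t = 1.0000: 3.464419
  t * PV_t at t = 2.0000: 6.487677
  t * PV_t at t = 3.0000: 9.111906
  t * PV_t at t = 4.0000: 11.375663
  t * PV_t at t = 5.0000: 13.314212
  t * PV_t at t = 6.0000: 14.959789
  t * PV_t at t = 7.0000: 458.013235
Macaulay duration D = (sum_t t * PV_t) / P = 516.726900 / 83.176078 = 6.212446

Answer: Macaulay duration = 6.2124 years


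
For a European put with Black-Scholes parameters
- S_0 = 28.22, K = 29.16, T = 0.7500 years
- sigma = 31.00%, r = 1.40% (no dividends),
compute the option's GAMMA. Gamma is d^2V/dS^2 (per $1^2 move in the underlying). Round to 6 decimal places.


d1 = 0.0512930617; d2 = -0.2171748135
phi(d1) = 0.3984178212; exp(-qT) = 1.0000000000; exp(-rT) = 0.9895549326
Gamma = exp(-qT) * phi(d1) / (S * sigma * sqrt(T)) = 1.0000000000 * 0.3984178212 / (28.2200 * 0.3100 * 0.8660254038) = 0.052588

Answer: Gamma = 0.052588


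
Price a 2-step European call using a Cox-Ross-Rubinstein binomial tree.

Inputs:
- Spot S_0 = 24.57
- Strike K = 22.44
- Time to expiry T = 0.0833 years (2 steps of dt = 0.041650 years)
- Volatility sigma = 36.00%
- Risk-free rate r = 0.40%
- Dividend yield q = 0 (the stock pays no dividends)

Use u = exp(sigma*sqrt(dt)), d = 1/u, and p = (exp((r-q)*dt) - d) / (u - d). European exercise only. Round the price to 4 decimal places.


Answer: Price = V(0,0) = 2.4658

Derivation:
dt = T/N = 0.041650
u = exp(sigma*sqrt(dt)) = 1.076236; d = 1/u = 0.929164
p = (exp((r-q)*dt) - d) / (u - d) = 0.482774
Discount per step: exp(-r*dt) = 0.999833
Stock lattice S(k, i) with i counting down-moves:
  k=0: S(0,0) = 24.5700
  k=1: S(1,0) = 26.4431; S(1,1) = 22.8296
  k=2: S(2,0) = 28.4590; S(2,1) = 24.5700; S(2,2) = 21.2124
Terminal payoffs V(N, i) = max(S_T - K, 0):
  V(2,0) = 6.019049; V(2,1) = 2.130000; V(2,2) = 0.000000
Backward induction: V(k, i) = exp(-r*dt) * [p * V(k+1, i) + (1-p) * V(k+1, i+1)].
  V(1,0) = exp(-r*dt) * [p*6.019049 + (1-p)*2.130000] = 4.006863
  V(1,1) = exp(-r*dt) * [p*2.130000 + (1-p)*0.000000] = 1.028137
  V(0,0) = exp(-r*dt) * [p*4.006863 + (1-p)*1.028137] = 2.465776


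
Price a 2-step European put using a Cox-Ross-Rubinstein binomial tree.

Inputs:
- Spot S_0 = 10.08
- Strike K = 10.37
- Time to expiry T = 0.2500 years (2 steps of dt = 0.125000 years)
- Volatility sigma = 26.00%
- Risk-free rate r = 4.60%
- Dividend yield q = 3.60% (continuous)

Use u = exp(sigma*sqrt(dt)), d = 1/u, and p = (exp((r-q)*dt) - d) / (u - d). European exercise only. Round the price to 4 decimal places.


dt = T/N = 0.125000
u = exp(sigma*sqrt(dt)) = 1.096281; d = 1/u = 0.912175
p = (exp((r-q)*dt) - d) / (u - d) = 0.483829
Discount per step: exp(-r*dt) = 0.994266
Stock lattice S(k, i) with i counting down-moves:
  k=0: S(0,0) = 10.0800
  k=1: S(1,0) = 11.0505; S(1,1) = 9.1947
  k=2: S(2,0) = 12.1145; S(2,1) = 10.0800; S(2,2) = 8.3872
Terminal payoffs V(N, i) = max(K - S_T, 0):
  V(2,0) = 0.000000; V(2,1) = 0.290000; V(2,2) = 1.982810
Backward induction: V(k, i) = exp(-r*dt) * [p * V(k+1, i) + (1-p) * V(k+1, i+1)].
  V(1,0) = exp(-r*dt) * [p*0.000000 + (1-p)*0.290000] = 0.148831
  V(1,1) = exp(-r*dt) * [p*0.290000 + (1-p)*1.982810] = 1.157107
  V(0,0) = exp(-r*dt) * [p*0.148831 + (1-p)*1.157107] = 0.665437

Answer: Price = V(0,0) = 0.6654


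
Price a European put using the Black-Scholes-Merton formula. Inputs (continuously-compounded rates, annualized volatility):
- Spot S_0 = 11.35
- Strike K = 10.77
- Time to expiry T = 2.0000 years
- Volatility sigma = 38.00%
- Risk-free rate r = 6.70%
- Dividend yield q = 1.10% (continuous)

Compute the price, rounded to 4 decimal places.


d1 = (ln(S/K) + (r - q + 0.5*sigma^2) * T) / (sigma * sqrt(T)) = 0.57471639
d2 = d1 - sigma * sqrt(T) = 0.03731524
exp(-rT) = 0.87459006; exp(-qT) = 0.97824024
P = K * exp(-rT) * N(-d2) - S_0 * exp(-qT) * N(-d1)
N(-d1) = 0.28274156; N(-d2) = 0.48511683
P = 10.7700 * 0.87459006 * 0.48511683 - 11.3500 * 0.97824024 * 0.28274156 = 1.4302

Answer: Price = 1.4302
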